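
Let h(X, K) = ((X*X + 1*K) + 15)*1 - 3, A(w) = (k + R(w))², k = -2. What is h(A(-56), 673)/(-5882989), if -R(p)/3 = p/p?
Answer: -1310/5882989 ≈ -0.00022268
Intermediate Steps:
R(p) = -3 (R(p) = -3*p/p = -3*1 = -3)
A(w) = 25 (A(w) = (-2 - 3)² = (-5)² = 25)
h(X, K) = 12 + K + X² (h(X, K) = ((X² + K) + 15)*1 - 3 = ((K + X²) + 15)*1 - 3 = (15 + K + X²)*1 - 3 = (15 + K + X²) - 3 = 12 + K + X²)
h(A(-56), 673)/(-5882989) = (12 + 673 + 25²)/(-5882989) = (12 + 673 + 625)*(-1/5882989) = 1310*(-1/5882989) = -1310/5882989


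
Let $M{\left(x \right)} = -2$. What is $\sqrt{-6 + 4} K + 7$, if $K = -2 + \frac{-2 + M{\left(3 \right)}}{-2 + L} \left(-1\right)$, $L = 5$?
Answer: $7 - \frac{2 i \sqrt{2}}{3} \approx 7.0 - 0.94281 i$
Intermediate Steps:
$K = - \frac{2}{3}$ ($K = -2 + \frac{-2 - 2}{-2 + 5} \left(-1\right) = -2 + - \frac{4}{3} \left(-1\right) = -2 + \left(-4\right) \frac{1}{3} \left(-1\right) = -2 - - \frac{4}{3} = -2 + \frac{4}{3} = - \frac{2}{3} \approx -0.66667$)
$\sqrt{-6 + 4} K + 7 = \sqrt{-6 + 4} \left(- \frac{2}{3}\right) + 7 = \sqrt{-2} \left(- \frac{2}{3}\right) + 7 = i \sqrt{2} \left(- \frac{2}{3}\right) + 7 = - \frac{2 i \sqrt{2}}{3} + 7 = 7 - \frac{2 i \sqrt{2}}{3}$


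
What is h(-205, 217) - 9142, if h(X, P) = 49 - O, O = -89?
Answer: -9004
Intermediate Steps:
h(X, P) = 138 (h(X, P) = 49 - 1*(-89) = 49 + 89 = 138)
h(-205, 217) - 9142 = 138 - 9142 = -9004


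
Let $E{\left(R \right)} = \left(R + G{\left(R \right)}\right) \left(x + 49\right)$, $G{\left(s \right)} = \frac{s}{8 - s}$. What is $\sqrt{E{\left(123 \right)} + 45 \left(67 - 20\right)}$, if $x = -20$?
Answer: $\frac{9 \sqrt{922645}}{115} \approx 75.173$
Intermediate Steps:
$E{\left(R \right)} = 29 R - \frac{29 R}{-8 + R}$ ($E{\left(R \right)} = \left(R - \frac{R}{-8 + R}\right) \left(-20 + 49\right) = \left(R - \frac{R}{-8 + R}\right) 29 = 29 R - \frac{29 R}{-8 + R}$)
$\sqrt{E{\left(123 \right)} + 45 \left(67 - 20\right)} = \sqrt{29 \cdot 123 \frac{1}{-8 + 123} \left(-9 + 123\right) + 45 \left(67 - 20\right)} = \sqrt{29 \cdot 123 \cdot \frac{1}{115} \cdot 114 + 45 \cdot 47} = \sqrt{29 \cdot 123 \cdot \frac{1}{115} \cdot 114 + 2115} = \sqrt{\frac{406638}{115} + 2115} = \sqrt{\frac{649863}{115}} = \frac{9 \sqrt{922645}}{115}$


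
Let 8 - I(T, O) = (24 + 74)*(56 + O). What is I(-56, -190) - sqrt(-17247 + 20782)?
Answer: 13140 - sqrt(3535) ≈ 13081.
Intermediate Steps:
I(T, O) = -5480 - 98*O (I(T, O) = 8 - (24 + 74)*(56 + O) = 8 - 98*(56 + O) = 8 - (5488 + 98*O) = 8 + (-5488 - 98*O) = -5480 - 98*O)
I(-56, -190) - sqrt(-17247 + 20782) = (-5480 - 98*(-190)) - sqrt(-17247 + 20782) = (-5480 + 18620) - sqrt(3535) = 13140 - sqrt(3535)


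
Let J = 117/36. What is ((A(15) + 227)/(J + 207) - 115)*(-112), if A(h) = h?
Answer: 10723664/841 ≈ 12751.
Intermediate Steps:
J = 13/4 (J = 117*(1/36) = 13/4 ≈ 3.2500)
((A(15) + 227)/(J + 207) - 115)*(-112) = ((15 + 227)/(13/4 + 207) - 115)*(-112) = (242/(841/4) - 115)*(-112) = (242*(4/841) - 115)*(-112) = (968/841 - 115)*(-112) = -95747/841*(-112) = 10723664/841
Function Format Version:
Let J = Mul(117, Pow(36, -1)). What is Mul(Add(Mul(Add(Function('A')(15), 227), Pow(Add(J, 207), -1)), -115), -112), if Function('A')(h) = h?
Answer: Rational(10723664, 841) ≈ 12751.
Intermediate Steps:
J = Rational(13, 4) (J = Mul(117, Rational(1, 36)) = Rational(13, 4) ≈ 3.2500)
Mul(Add(Mul(Add(Function('A')(15), 227), Pow(Add(J, 207), -1)), -115), -112) = Mul(Add(Mul(Add(15, 227), Pow(Add(Rational(13, 4), 207), -1)), -115), -112) = Mul(Add(Mul(242, Pow(Rational(841, 4), -1)), -115), -112) = Mul(Add(Mul(242, Rational(4, 841)), -115), -112) = Mul(Add(Rational(968, 841), -115), -112) = Mul(Rational(-95747, 841), -112) = Rational(10723664, 841)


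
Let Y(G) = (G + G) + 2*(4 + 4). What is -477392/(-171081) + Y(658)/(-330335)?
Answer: 157471406428/56514042135 ≈ 2.7864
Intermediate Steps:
Y(G) = 16 + 2*G (Y(G) = 2*G + 2*8 = 2*G + 16 = 16 + 2*G)
-477392/(-171081) + Y(658)/(-330335) = -477392/(-171081) + (16 + 2*658)/(-330335) = -477392*(-1/171081) + (16 + 1316)*(-1/330335) = 477392/171081 + 1332*(-1/330335) = 477392/171081 - 1332/330335 = 157471406428/56514042135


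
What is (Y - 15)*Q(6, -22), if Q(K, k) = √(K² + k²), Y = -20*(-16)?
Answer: 610*√130 ≈ 6955.1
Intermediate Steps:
Y = 320
(Y - 15)*Q(6, -22) = (320 - 15)*√(6² + (-22)²) = 305*√(36 + 484) = 305*√520 = 305*(2*√130) = 610*√130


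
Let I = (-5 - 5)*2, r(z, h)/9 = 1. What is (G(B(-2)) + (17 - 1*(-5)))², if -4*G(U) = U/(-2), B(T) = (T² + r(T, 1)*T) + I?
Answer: 5041/16 ≈ 315.06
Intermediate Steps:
r(z, h) = 9 (r(z, h) = 9*1 = 9)
I = -20 (I = -10*2 = -20)
B(T) = -20 + T² + 9*T (B(T) = (T² + 9*T) - 20 = -20 + T² + 9*T)
G(U) = U/8 (G(U) = -U/(4*(-2)) = -U*(-1)/(4*2) = -(-1)*U/8 = U/8)
(G(B(-2)) + (17 - 1*(-5)))² = ((-20 + (-2)² + 9*(-2))/8 + (17 - 1*(-5)))² = ((-20 + 4 - 18)/8 + (17 + 5))² = ((⅛)*(-34) + 22)² = (-17/4 + 22)² = (71/4)² = 5041/16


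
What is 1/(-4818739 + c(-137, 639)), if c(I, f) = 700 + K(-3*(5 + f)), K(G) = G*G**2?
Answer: -1/7216247607 ≈ -1.3858e-10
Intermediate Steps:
K(G) = G**3
c(I, f) = 700 + (-15 - 3*f)**3 (c(I, f) = 700 + (-3*(5 + f))**3 = 700 + (-15 - 3*f)**3)
1/(-4818739 + c(-137, 639)) = 1/(-4818739 + (700 - 27*(5 + 639)**3)) = 1/(-4818739 + (700 - 27*644**3)) = 1/(-4818739 + (700 - 27*267089984)) = 1/(-4818739 + (700 - 7211429568)) = 1/(-4818739 - 7211428868) = 1/(-7216247607) = -1/7216247607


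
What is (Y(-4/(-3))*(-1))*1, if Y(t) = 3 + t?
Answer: -13/3 ≈ -4.3333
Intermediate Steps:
(Y(-4/(-3))*(-1))*1 = ((3 - 4/(-3))*(-1))*1 = ((3 - 4*(-⅓))*(-1))*1 = ((3 + 4/3)*(-1))*1 = ((13/3)*(-1))*1 = -13/3*1 = -13/3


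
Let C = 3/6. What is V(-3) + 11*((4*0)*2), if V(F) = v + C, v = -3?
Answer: -5/2 ≈ -2.5000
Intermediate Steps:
C = ½ (C = 3*(⅙) = ½ ≈ 0.50000)
V(F) = -5/2 (V(F) = -3 + ½ = -5/2)
V(-3) + 11*((4*0)*2) = -5/2 + 11*((4*0)*2) = -5/2 + 11*(0*2) = -5/2 + 11*0 = -5/2 + 0 = -5/2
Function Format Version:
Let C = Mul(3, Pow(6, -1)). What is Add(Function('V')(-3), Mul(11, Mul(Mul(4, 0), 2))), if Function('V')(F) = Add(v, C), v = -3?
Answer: Rational(-5, 2) ≈ -2.5000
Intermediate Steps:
C = Rational(1, 2) (C = Mul(3, Rational(1, 6)) = Rational(1, 2) ≈ 0.50000)
Function('V')(F) = Rational(-5, 2) (Function('V')(F) = Add(-3, Rational(1, 2)) = Rational(-5, 2))
Add(Function('V')(-3), Mul(11, Mul(Mul(4, 0), 2))) = Add(Rational(-5, 2), Mul(11, Mul(Mul(4, 0), 2))) = Add(Rational(-5, 2), Mul(11, Mul(0, 2))) = Add(Rational(-5, 2), Mul(11, 0)) = Add(Rational(-5, 2), 0) = Rational(-5, 2)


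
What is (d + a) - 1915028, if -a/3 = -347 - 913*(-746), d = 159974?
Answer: -3797307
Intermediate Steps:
a = -2042253 (a = -3*(-347 - 913*(-746)) = -3*(-347 + 681098) = -3*680751 = -2042253)
(d + a) - 1915028 = (159974 - 2042253) - 1915028 = -1882279 - 1915028 = -3797307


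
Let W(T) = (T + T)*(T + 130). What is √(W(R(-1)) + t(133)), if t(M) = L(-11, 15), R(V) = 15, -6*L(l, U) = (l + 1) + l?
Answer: √17414/2 ≈ 65.981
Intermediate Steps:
L(l, U) = -⅙ - l/3 (L(l, U) = -((l + 1) + l)/6 = -((1 + l) + l)/6 = -(1 + 2*l)/6 = -⅙ - l/3)
t(M) = 7/2 (t(M) = -⅙ - ⅓*(-11) = -⅙ + 11/3 = 7/2)
W(T) = 2*T*(130 + T) (W(T) = (2*T)*(130 + T) = 2*T*(130 + T))
√(W(R(-1)) + t(133)) = √(2*15*(130 + 15) + 7/2) = √(2*15*145 + 7/2) = √(4350 + 7/2) = √(8707/2) = √17414/2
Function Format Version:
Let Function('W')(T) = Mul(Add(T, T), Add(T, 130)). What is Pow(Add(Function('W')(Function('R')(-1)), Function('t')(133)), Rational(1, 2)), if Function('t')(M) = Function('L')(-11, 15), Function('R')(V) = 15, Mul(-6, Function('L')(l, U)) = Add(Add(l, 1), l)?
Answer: Mul(Rational(1, 2), Pow(17414, Rational(1, 2))) ≈ 65.981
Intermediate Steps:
Function('L')(l, U) = Add(Rational(-1, 6), Mul(Rational(-1, 3), l)) (Function('L')(l, U) = Mul(Rational(-1, 6), Add(Add(l, 1), l)) = Mul(Rational(-1, 6), Add(Add(1, l), l)) = Mul(Rational(-1, 6), Add(1, Mul(2, l))) = Add(Rational(-1, 6), Mul(Rational(-1, 3), l)))
Function('t')(M) = Rational(7, 2) (Function('t')(M) = Add(Rational(-1, 6), Mul(Rational(-1, 3), -11)) = Add(Rational(-1, 6), Rational(11, 3)) = Rational(7, 2))
Function('W')(T) = Mul(2, T, Add(130, T)) (Function('W')(T) = Mul(Mul(2, T), Add(130, T)) = Mul(2, T, Add(130, T)))
Pow(Add(Function('W')(Function('R')(-1)), Function('t')(133)), Rational(1, 2)) = Pow(Add(Mul(2, 15, Add(130, 15)), Rational(7, 2)), Rational(1, 2)) = Pow(Add(Mul(2, 15, 145), Rational(7, 2)), Rational(1, 2)) = Pow(Add(4350, Rational(7, 2)), Rational(1, 2)) = Pow(Rational(8707, 2), Rational(1, 2)) = Mul(Rational(1, 2), Pow(17414, Rational(1, 2)))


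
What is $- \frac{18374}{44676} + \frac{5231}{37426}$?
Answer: $- \frac{56745646}{209005497} \approx -0.2715$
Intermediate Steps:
$- \frac{18374}{44676} + \frac{5231}{37426} = \left(-18374\right) \frac{1}{44676} + 5231 \cdot \frac{1}{37426} = - \frac{9187}{22338} + \frac{5231}{37426} = - \frac{56745646}{209005497}$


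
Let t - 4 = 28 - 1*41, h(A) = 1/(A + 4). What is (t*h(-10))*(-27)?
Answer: -81/2 ≈ -40.500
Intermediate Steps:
h(A) = 1/(4 + A)
t = -9 (t = 4 + (28 - 1*41) = 4 + (28 - 41) = 4 - 13 = -9)
(t*h(-10))*(-27) = -9/(4 - 10)*(-27) = -9/(-6)*(-27) = -9*(-⅙)*(-27) = (3/2)*(-27) = -81/2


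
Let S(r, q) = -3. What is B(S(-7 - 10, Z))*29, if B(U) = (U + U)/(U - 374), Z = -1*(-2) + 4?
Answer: 6/13 ≈ 0.46154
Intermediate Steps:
Z = 6 (Z = 2 + 4 = 6)
B(U) = 2*U/(-374 + U) (B(U) = (2*U)/(-374 + U) = 2*U/(-374 + U))
B(S(-7 - 10, Z))*29 = (2*(-3)/(-374 - 3))*29 = (2*(-3)/(-377))*29 = (2*(-3)*(-1/377))*29 = (6/377)*29 = 6/13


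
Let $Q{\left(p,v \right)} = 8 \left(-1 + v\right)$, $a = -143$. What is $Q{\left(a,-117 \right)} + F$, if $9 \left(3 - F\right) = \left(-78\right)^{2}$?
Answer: $-1617$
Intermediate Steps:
$Q{\left(p,v \right)} = -8 + 8 v$
$F = -673$ ($F = 3 - \frac{\left(-78\right)^{2}}{9} = 3 - 676 = -673$)
$Q{\left(a,-117 \right)} + F = \left(-8 + 8 \left(-117\right)\right) - 673 = \left(-8 - 936\right) - 673 = -944 - 673 = -1617$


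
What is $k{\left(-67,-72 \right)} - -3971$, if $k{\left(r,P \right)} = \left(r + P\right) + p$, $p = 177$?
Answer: $4009$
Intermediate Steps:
$k{\left(r,P \right)} = 177 + P + r$ ($k{\left(r,P \right)} = \left(r + P\right) + 177 = \left(P + r\right) + 177 = 177 + P + r$)
$k{\left(-67,-72 \right)} - -3971 = \left(177 - 72 - 67\right) - -3971 = 38 + 3971 = 4009$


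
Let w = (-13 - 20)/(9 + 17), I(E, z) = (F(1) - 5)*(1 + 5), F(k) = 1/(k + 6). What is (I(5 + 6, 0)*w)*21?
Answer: 10098/13 ≈ 776.77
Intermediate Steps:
F(k) = 1/(6 + k)
I(E, z) = -204/7 (I(E, z) = (1/(6 + 1) - 5)*(1 + 5) = (1/7 - 5)*6 = -34/7*6 = -204/7)
w = -33/26 ≈ -1.2692
(I(5 + 6, 0)*w)*21 = -204/7*(-33/26)*21 = (3366/91)*21 = 10098/13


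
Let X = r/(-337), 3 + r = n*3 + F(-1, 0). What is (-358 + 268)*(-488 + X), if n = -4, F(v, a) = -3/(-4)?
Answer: 29599515/674 ≈ 43916.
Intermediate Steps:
F(v, a) = 3/4 (F(v, a) = -3*(-1/4) = 3/4)
r = -57/4 (r = -3 + (-4*3 + 3/4) = -3 + (-12 + 3/4) = -3 - 45/4 = -57/4 ≈ -14.250)
X = 57/1348 (X = -57/4/(-337) = -57/4*(-1/337) = 57/1348 ≈ 0.042285)
(-358 + 268)*(-488 + X) = (-358 + 268)*(-488 + 57/1348) = -90*(-657767/1348) = 29599515/674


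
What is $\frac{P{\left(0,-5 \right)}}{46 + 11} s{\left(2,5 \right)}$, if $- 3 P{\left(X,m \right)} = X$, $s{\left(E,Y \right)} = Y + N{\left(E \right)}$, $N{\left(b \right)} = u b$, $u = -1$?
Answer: $0$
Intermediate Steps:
$N{\left(b \right)} = - b$
$s{\left(E,Y \right)} = Y - E$
$P{\left(X,m \right)} = - \frac{X}{3}$
$\frac{P{\left(0,-5 \right)}}{46 + 11} s{\left(2,5 \right)} = \frac{\left(- \frac{1}{3}\right) 0}{46 + 11} \left(5 - 2\right) = \frac{1}{57} \cdot 0 \left(5 - 2\right) = \frac{1}{57} \cdot 0 \cdot 3 = 0 \cdot 3 = 0$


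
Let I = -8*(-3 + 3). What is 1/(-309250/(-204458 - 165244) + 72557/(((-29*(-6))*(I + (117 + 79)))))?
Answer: 2101386168/6228521669 ≈ 0.33738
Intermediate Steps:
I = 0 (I = -8*0 = 0)
1/(-309250/(-204458 - 165244) + 72557/(((-29*(-6))*(I + (117 + 79))))) = 1/(-309250/(-204458 - 165244) + 72557/(((-29*(-6))*(0 + (117 + 79))))) = 1/(-309250/(-369702) + 72557/((174*(0 + 196)))) = 1/(-309250*(-1/369702) + 72557/((174*196))) = 1/(154625/184851 + 72557/34104) = 1/(6228521669/2101386168) = 2101386168/6228521669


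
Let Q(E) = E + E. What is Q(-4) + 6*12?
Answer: 64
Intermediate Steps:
Q(E) = 2*E
Q(-4) + 6*12 = 2*(-4) + 6*12 = -8 + 72 = 64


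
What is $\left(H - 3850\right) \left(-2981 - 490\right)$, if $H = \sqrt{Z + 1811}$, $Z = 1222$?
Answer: $13363350 - 10413 \sqrt{337} \approx 1.3172 \cdot 10^{7}$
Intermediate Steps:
$H = 3 \sqrt{337}$ ($H = \sqrt{1222 + 1811} = \sqrt{3033} = 3 \sqrt{337} \approx 55.073$)
$\left(H - 3850\right) \left(-2981 - 490\right) = \left(3 \sqrt{337} - 3850\right) \left(-2981 - 490\right) = \left(-3850 + 3 \sqrt{337}\right) \left(-3471\right) = 13363350 - 10413 \sqrt{337}$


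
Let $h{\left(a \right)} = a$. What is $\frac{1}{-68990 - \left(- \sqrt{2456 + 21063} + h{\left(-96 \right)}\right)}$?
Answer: $- \frac{68894}{4746359717} - \frac{\sqrt{23519}}{4746359717} \approx -1.4547 \cdot 10^{-5}$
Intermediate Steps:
$\frac{1}{-68990 - \left(- \sqrt{2456 + 21063} + h{\left(-96 \right)}\right)} = \frac{1}{-68990 - \left(-96 - \sqrt{2456 + 21063}\right)} = \frac{1}{-68990 + \left(\sqrt{23519} + 96\right)} = \frac{1}{-68990 + \left(96 + \sqrt{23519}\right)} = \frac{1}{-68894 + \sqrt{23519}}$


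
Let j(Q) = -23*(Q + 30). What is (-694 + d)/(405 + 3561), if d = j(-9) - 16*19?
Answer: -1481/3966 ≈ -0.37342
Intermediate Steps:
j(Q) = -690 - 23*Q (j(Q) = -23*(30 + Q) = -690 - 23*Q)
d = -787 (d = (-690 - 23*(-9)) - 16*19 = (-690 + 207) - 304 = -483 - 304 = -787)
(-694 + d)/(405 + 3561) = (-694 - 787)/(405 + 3561) = -1481/3966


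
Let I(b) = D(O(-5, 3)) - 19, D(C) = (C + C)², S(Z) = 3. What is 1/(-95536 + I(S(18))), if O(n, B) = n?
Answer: -1/95455 ≈ -1.0476e-5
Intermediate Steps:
D(C) = 4*C² (D(C) = (2*C)² = 4*C²)
I(b) = 81 (I(b) = 4*(-5)² - 19 = 4*25 - 19 = 100 - 19 = 81)
1/(-95536 + I(S(18))) = 1/(-95536 + 81) = 1/(-95455) = -1/95455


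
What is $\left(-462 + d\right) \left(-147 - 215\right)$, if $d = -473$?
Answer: $338470$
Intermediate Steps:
$\left(-462 + d\right) \left(-147 - 215\right) = \left(-462 - 473\right) \left(-147 - 215\right) = \left(-935\right) \left(-362\right) = 338470$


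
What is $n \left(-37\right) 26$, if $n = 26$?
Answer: $-25012$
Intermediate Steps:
$n \left(-37\right) 26 = 26 \left(-37\right) 26 = \left(-962\right) 26 = -25012$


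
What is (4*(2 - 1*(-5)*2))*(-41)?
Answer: -1968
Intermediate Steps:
(4*(2 - 1*(-5)*2))*(-41) = (4*(2 + 5*2))*(-41) = (4*(2 + 10))*(-41) = (4*12)*(-41) = 48*(-41) = -1968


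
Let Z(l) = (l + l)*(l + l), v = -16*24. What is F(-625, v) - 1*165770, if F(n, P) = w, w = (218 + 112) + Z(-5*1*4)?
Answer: -163840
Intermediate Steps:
v = -384
Z(l) = 4*l**2 (Z(l) = (2*l)*(2*l) = 4*l**2)
w = 1930 (w = (218 + 112) + 4*(-5*1*4)**2 = 330 + 4*(-5*4)**2 = 330 + 4*(-20)**2 = 330 + 4*400 = 330 + 1600 = 1930)
F(n, P) = 1930
F(-625, v) - 1*165770 = 1930 - 1*165770 = 1930 - 165770 = -163840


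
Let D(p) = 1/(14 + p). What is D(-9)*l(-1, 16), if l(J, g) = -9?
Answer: -9/5 ≈ -1.8000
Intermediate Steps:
D(-9)*l(-1, 16) = -9/(14 - 9) = -9/5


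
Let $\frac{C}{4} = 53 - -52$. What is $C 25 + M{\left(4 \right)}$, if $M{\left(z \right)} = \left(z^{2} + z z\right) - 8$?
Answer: $10524$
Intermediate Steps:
$C = 420$ ($C = 4 \left(53 - -52\right) = 4 \left(53 + 52\right) = 4 \cdot 105 = 420$)
$M{\left(z \right)} = -8 + 2 z^{2}$ ($M{\left(z \right)} = \left(z^{2} + z^{2}\right) - 8 = 2 z^{2} - 8 = -8 + 2 z^{2}$)
$C 25 + M{\left(4 \right)} = 420 \cdot 25 - \left(8 - 2 \cdot 4^{2}\right) = 10500 + \left(-8 + 2 \cdot 16\right) = 10500 + \left(-8 + 32\right) = 10500 + 24 = 10524$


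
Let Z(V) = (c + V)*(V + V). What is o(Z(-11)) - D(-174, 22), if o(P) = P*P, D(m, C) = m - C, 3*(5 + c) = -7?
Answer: 1465864/9 ≈ 1.6287e+5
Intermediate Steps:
c = -22/3 (c = -5 + (1/3)*(-7) = -5 - 7/3 = -22/3 ≈ -7.3333)
Z(V) = 2*V*(-22/3 + V) (Z(V) = (-22/3 + V)*(V + V) = (-22/3 + V)*(2*V) = 2*V*(-22/3 + V))
o(P) = P**2
o(Z(-11)) - D(-174, 22) = ((2/3)*(-11)*(-22 + 3*(-11)))**2 - (-174 - 1*22) = ((2/3)*(-11)*(-22 - 33))**2 - (-174 - 22) = ((2/3)*(-11)*(-55))**2 - 1*(-196) = (1210/3)**2 + 196 = 1464100/9 + 196 = 1465864/9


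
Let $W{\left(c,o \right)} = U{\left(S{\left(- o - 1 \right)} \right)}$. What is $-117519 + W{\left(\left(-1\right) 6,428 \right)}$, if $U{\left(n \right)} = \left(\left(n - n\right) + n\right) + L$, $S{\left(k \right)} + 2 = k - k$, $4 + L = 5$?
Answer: $-117520$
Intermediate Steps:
$L = 1$ ($L = -4 + 5 = 1$)
$S{\left(k \right)} = -2$ ($S{\left(k \right)} = -2 + \left(k - k\right) = -2 + 0 = -2$)
$U{\left(n \right)} = 1 + n$ ($U{\left(n \right)} = \left(\left(n - n\right) + n\right) + 1 = \left(0 + n\right) + 1 = n + 1 = 1 + n$)
$W{\left(c,o \right)} = -1$ ($W{\left(c,o \right)} = 1 - 2 = -1$)
$-117519 + W{\left(\left(-1\right) 6,428 \right)} = -117519 - 1 = -117520$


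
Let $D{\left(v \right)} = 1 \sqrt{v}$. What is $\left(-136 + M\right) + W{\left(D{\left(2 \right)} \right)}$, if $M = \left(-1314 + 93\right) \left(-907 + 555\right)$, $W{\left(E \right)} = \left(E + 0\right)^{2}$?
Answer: $429658$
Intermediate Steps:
$D{\left(v \right)} = \sqrt{v}$
$W{\left(E \right)} = E^{2}$
$M = 429792$ ($M = \left(-1221\right) \left(-352\right) = 429792$)
$\left(-136 + M\right) + W{\left(D{\left(2 \right)} \right)} = \left(-136 + 429792\right) + \left(\sqrt{2}\right)^{2} = 429656 + 2 = 429658$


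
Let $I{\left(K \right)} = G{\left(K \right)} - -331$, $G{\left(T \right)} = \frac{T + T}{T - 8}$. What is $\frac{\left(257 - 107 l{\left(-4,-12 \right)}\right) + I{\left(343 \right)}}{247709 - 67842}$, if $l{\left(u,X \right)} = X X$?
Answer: $- \frac{4964014}{60255445} \approx -0.082383$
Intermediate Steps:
$G{\left(T \right)} = \frac{2 T}{-8 + T}$
$l{\left(u,X \right)} = X^{2}$
$I{\left(K \right)} = 331 + \frac{2 K}{-8 + K}$ ($I{\left(K \right)} = \frac{2 K}{-8 + K} - -331 = \frac{2 K}{-8 + K} + 331 = 331 + \frac{2 K}{-8 + K}$)
$\frac{\left(257 - 107 l{\left(-4,-12 \right)}\right) + I{\left(343 \right)}}{247709 - 67842} = \frac{\left(257 - 107 \left(-12\right)^{2}\right) + \frac{-2648 + 333 \cdot 343}{-8 + 343}}{247709 - 67842} = \frac{\left(257 - 15408\right) + \frac{-2648 + 114219}{335}}{179867} = \left(\left(257 - 15408\right) + \frac{1}{335} \cdot 111571\right) \frac{1}{179867} = \left(-15151 + \frac{111571}{335}\right) \frac{1}{179867} = \left(- \frac{4964014}{335}\right) \frac{1}{179867} = - \frac{4964014}{60255445}$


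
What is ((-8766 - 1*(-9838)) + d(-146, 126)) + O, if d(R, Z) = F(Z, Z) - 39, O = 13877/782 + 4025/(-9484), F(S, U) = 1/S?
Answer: 245377215815/233619372 ≈ 1050.3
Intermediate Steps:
O = 64230959/3708244 (O = 13877*(1/782) + 4025*(-1/9484) = 13877/782 - 4025/9484 = 64230959/3708244 ≈ 17.321)
d(R, Z) = -39 + 1/Z (d(R, Z) = 1/Z - 39 = -39 + 1/Z)
((-8766 - 1*(-9838)) + d(-146, 126)) + O = ((-8766 - 1*(-9838)) + (-39 + 1/126)) + 64230959/3708244 = ((-8766 + 9838) + (-39 + 1/126)) + 64230959/3708244 = (1072 - 4913/126) + 64230959/3708244 = 130159/126 + 64230959/3708244 = 245377215815/233619372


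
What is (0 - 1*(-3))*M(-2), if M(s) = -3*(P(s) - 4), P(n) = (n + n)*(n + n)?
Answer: -108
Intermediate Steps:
P(n) = 4*n² (P(n) = (2*n)*(2*n) = 4*n²)
M(s) = 12 - 12*s² (M(s) = -3*(4*s² - 4) = -3*(-4 + 4*s²) = 12 - 12*s²)
(0 - 1*(-3))*M(-2) = (0 - 1*(-3))*(12 - 12*(-2)²) = (0 + 3)*(12 - 12*4) = 3*(12 - 48) = 3*(-36) = -108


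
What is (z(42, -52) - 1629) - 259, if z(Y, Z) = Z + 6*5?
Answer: -1910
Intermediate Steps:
z(Y, Z) = 30 + Z (z(Y, Z) = Z + 30 = 30 + Z)
(z(42, -52) - 1629) - 259 = ((30 - 52) - 1629) - 259 = (-22 - 1629) - 259 = -1651 - 259 = -1910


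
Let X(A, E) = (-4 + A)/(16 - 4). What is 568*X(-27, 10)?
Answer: -4402/3 ≈ -1467.3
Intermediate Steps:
X(A, E) = -1/3 + A/12 (X(A, E) = (-4 + A)/12 = (-4 + A)*(1/12) = -1/3 + A/12)
568*X(-27, 10) = 568*(-1/3 + (1/12)*(-27)) = 568*(-1/3 - 9/4) = 568*(-31/12) = -4402/3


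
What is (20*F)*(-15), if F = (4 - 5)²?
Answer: -300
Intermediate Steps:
F = 1 (F = (-1)² = 1)
(20*F)*(-15) = (20*1)*(-15) = 20*(-15) = -300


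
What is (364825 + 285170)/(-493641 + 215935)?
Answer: -649995/277706 ≈ -2.3406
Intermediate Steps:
(364825 + 285170)/(-493641 + 215935) = 649995/(-277706) = 649995*(-1/277706) = -649995/277706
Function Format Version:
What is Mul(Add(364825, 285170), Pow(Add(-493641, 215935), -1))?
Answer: Rational(-649995, 277706) ≈ -2.3406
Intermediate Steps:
Mul(Add(364825, 285170), Pow(Add(-493641, 215935), -1)) = Mul(649995, Pow(-277706, -1)) = Mul(649995, Rational(-1, 277706)) = Rational(-649995, 277706)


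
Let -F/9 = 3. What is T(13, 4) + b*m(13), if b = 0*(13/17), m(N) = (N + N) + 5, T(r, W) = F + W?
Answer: -23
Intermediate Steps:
F = -27 (F = -9*3 = -27)
T(r, W) = -27 + W
m(N) = 5 + 2*N (m(N) = 2*N + 5 = 5 + 2*N)
b = 0 (b = 0*(13*(1/17)) = 0*(13/17) = 0)
T(13, 4) + b*m(13) = (-27 + 4) + 0*(5 + 2*13) = -23 + 0*(5 + 26) = -23 + 0*31 = -23 + 0 = -23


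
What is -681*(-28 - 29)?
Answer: 38817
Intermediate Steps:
-681*(-28 - 29) = -681*(-57) = 38817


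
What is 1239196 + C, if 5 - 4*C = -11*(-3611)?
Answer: 1229267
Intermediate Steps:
C = -9929 (C = 5/4 - (-11)*(-3611)/4 = 5/4 - ¼*39721 = 5/4 - 39721/4 = -9929)
1239196 + C = 1239196 - 9929 = 1229267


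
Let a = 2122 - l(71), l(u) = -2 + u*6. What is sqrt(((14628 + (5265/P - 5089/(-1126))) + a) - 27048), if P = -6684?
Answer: I*sqrt(4216108608899657)/627182 ≈ 103.53*I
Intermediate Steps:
l(u) = -2 + 6*u
a = 1698 (a = 2122 - (-2 + 6*71) = 2122 - (-2 + 426) = 2122 - 1*424 = 2122 - 424 = 1698)
sqrt(((14628 + (5265/P - 5089/(-1126))) + a) - 27048) = sqrt(((14628 + (5265/(-6684) - 5089/(-1126))) + 1698) - 27048) = sqrt(((14628 + (5265*(-1/6684) - 5089*(-1/1126))) + 1698) - 27048) = sqrt(((14628 + (-1755/2228 + 5089/1126)) + 1698) - 27048) = sqrt(((14628 + 4681081/1254364) + 1698) - 27048) = sqrt((18353517673/1254364 + 1698) - 27048) = sqrt(20483427745/1254364 - 27048) = sqrt(-13444609727/1254364) = I*sqrt(4216108608899657)/627182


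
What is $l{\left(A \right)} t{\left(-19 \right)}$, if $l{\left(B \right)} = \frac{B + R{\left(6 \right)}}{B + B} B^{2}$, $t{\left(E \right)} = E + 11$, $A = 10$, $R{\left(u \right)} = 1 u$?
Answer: $-640$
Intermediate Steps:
$R{\left(u \right)} = u$
$t{\left(E \right)} = 11 + E$
$l{\left(B \right)} = \frac{B \left(6 + B\right)}{2}$ ($l{\left(B \right)} = \frac{B + 6}{B + B} B^{2} = \frac{6 + B}{2 B} B^{2} = \frac{B \left(6 + B\right)}{2}$)
$l{\left(A \right)} t{\left(-19 \right)} = \frac{1}{2} \cdot 10 \left(6 + 10\right) \left(11 - 19\right) = \frac{1}{2} \cdot 10 \cdot 16 \left(-8\right) = 80 \left(-8\right) = -640$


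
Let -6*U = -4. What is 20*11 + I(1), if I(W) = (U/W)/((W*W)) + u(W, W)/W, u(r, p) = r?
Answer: 665/3 ≈ 221.67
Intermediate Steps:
U = ⅔ (U = -⅙*(-4) = ⅔ ≈ 0.66667)
I(W) = 1 + 2/(3*W³) (I(W) = (2/(3*W))/((W*W)) + W/W = (2/(3*W))/(W²) + 1 = (2/(3*W))/W² + 1 = 2/(3*W³) + 1 = 1 + 2/(3*W³))
20*11 + I(1) = 20*11 + (1 + (⅔)/1³) = 220 + (1 + (⅔)*1) = 220 + (1 + ⅔) = 220 + 5/3 = 665/3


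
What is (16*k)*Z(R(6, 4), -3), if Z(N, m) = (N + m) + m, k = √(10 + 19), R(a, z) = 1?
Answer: -80*√29 ≈ -430.81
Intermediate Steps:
k = √29 ≈ 5.3852
Z(N, m) = N + 2*m
(16*k)*Z(R(6, 4), -3) = (16*√29)*(1 + 2*(-3)) = (16*√29)*(1 - 6) = (16*√29)*(-5) = -80*√29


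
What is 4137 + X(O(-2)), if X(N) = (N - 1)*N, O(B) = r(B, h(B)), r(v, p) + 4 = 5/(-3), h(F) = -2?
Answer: 37573/9 ≈ 4174.8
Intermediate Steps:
r(v, p) = -17/3 (r(v, p) = -4 + 5/(-3) = -4 + 5*(-⅓) = -4 - 5/3 = -17/3)
O(B) = -17/3
X(N) = N*(-1 + N) (X(N) = (-1 + N)*N = N*(-1 + N))
4137 + X(O(-2)) = 4137 - 17*(-1 - 17/3)/3 = 4137 - 17/3*(-20/3) = 4137 + 340/9 = 37573/9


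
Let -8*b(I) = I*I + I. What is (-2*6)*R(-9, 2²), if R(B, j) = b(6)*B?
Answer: -567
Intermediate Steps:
b(I) = -I/8 - I²/8 (b(I) = -(I*I + I)/8 = -(I² + I)/8 = -(I + I²)/8 = -I/8 - I²/8)
R(B, j) = -21*B/4 (R(B, j) = (-⅛*6*(1 + 6))*B = (-⅛*6*7)*B = -21*B/4)
(-2*6)*R(-9, 2²) = (-2*6)*(-21/4*(-9)) = -12*189/4 = -567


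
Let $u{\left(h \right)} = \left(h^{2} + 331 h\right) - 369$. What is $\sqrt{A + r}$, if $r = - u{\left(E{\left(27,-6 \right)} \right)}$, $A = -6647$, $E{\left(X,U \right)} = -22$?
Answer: $2 \sqrt{130} \approx 22.803$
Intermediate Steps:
$u{\left(h \right)} = -369 + h^{2} + 331 h$
$r = 7167$ ($r = - (-369 + \left(-22\right)^{2} + 331 \left(-22\right)) = - (-369 + 484 - 7282) = \left(-1\right) \left(-7167\right) = 7167$)
$\sqrt{A + r} = \sqrt{-6647 + 7167} = \sqrt{520} = 2 \sqrt{130}$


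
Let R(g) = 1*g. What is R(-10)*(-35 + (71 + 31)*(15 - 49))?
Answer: 35030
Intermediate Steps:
R(g) = g
R(-10)*(-35 + (71 + 31)*(15 - 49)) = -10*(-35 + (71 + 31)*(15 - 49)) = -10*(-35 + 102*(-34)) = -10*(-35 - 3468) = -10*(-3503) = 35030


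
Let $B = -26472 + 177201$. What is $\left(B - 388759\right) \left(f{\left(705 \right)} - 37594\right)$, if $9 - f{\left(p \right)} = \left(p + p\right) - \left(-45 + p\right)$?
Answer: $9124880050$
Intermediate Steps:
$f{\left(p \right)} = -36 - p$ ($f{\left(p \right)} = 9 - \left(\left(p + p\right) - \left(-45 + p\right)\right) = 9 - \left(2 p - \left(-45 + p\right)\right) = 9 - \left(45 + p\right) = -36 - p$)
$B = 150729$
$\left(B - 388759\right) \left(f{\left(705 \right)} - 37594\right) = \left(150729 - 388759\right) \left(\left(-36 - 705\right) - 37594\right) = - 238030 \left(\left(-36 - 705\right) - 37594\right) = - 238030 \left(-741 - 37594\right) = \left(-238030\right) \left(-38335\right) = 9124880050$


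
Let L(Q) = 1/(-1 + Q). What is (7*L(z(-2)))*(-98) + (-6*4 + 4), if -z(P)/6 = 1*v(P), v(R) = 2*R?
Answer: -1146/23 ≈ -49.826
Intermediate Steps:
z(P) = -12*P (z(P) = -6*2*P = -12*P)
(7*L(z(-2)))*(-98) + (-6*4 + 4) = (7/(-1 - 12*(-2)))*(-98) + (-6*4 + 4) = (7/(-1 + 24))*(-98) + (-24 + 4) = (7/23)*(-98) - 20 = -686/23 - 20 = -1146/23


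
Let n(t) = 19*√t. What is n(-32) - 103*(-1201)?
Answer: 123703 + 76*I*√2 ≈ 1.237e+5 + 107.48*I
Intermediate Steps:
n(-32) - 103*(-1201) = 19*√(-32) - 103*(-1201) = 19*(4*I*√2) + 123703 = 76*I*√2 + 123703 = 123703 + 76*I*√2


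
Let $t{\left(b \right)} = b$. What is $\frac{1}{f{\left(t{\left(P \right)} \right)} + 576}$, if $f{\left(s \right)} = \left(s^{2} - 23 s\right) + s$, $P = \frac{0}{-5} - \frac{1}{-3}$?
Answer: $\frac{9}{5119} \approx 0.0017582$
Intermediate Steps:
$P = \frac{1}{3}$ ($P = 0 \left(- \frac{1}{5}\right) - - \frac{1}{3} = 0 + \frac{1}{3} = \frac{1}{3} \approx 0.33333$)
$f{\left(s \right)} = s^{2} - 22 s$
$\frac{1}{f{\left(t{\left(P \right)} \right)} + 576} = \frac{1}{\frac{-22 + \frac{1}{3}}{3} + 576} = \frac{1}{\frac{1}{3} \left(- \frac{65}{3}\right) + 576} = \frac{1}{- \frac{65}{9} + 576} = \frac{1}{\frac{5119}{9}} = \frac{9}{5119}$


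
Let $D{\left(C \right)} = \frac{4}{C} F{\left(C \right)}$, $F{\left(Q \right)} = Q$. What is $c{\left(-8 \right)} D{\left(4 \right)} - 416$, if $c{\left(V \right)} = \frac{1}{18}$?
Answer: $- \frac{3742}{9} \approx -415.78$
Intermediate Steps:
$c{\left(V \right)} = \frac{1}{18}$
$D{\left(C \right)} = 4$ ($D{\left(C \right)} = \frac{4}{C} C = 4$)
$c{\left(-8 \right)} D{\left(4 \right)} - 416 = \frac{1}{18} \cdot 4 - 416 = \frac{2}{9} - 416 = - \frac{3742}{9}$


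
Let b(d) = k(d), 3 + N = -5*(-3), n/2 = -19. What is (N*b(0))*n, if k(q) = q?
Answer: 0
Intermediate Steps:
n = -38 (n = 2*(-19) = -38)
N = 12 (N = -3 - 5*(-3) = -3 + 15 = 12)
b(d) = d
(N*b(0))*n = (12*0)*(-38) = 0*(-38) = 0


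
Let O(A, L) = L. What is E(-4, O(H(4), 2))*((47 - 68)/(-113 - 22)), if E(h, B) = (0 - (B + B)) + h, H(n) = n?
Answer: -56/45 ≈ -1.2444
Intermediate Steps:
E(h, B) = h - 2*B (E(h, B) = (0 - 2*B) + h = -2*B + h = h - 2*B)
E(-4, O(H(4), 2))*((47 - 68)/(-113 - 22)) = (-4 - 2*2)*((47 - 68)/(-113 - 22)) = (-4 - 4)*(-21/(-135)) = -(-168)*(-1)/135 = -8*7/45 = -56/45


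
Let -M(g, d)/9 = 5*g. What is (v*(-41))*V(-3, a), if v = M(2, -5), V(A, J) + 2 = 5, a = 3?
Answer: 11070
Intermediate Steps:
V(A, J) = 3 (V(A, J) = -2 + 5 = 3)
M(g, d) = -45*g
v = -90 (v = -45*2 = -90)
(v*(-41))*V(-3, a) = -90*(-41)*3 = 3690*3 = 11070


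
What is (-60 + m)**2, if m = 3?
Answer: 3249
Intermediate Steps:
(-60 + m)**2 = (-60 + 3)**2 = (-57)**2 = 3249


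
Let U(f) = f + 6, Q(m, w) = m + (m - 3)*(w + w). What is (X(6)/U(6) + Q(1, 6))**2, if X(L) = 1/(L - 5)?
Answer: 75625/144 ≈ 525.17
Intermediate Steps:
Q(m, w) = m + 2*w*(-3 + m) (Q(m, w) = m + (-3 + m)*(2*w) = m + 2*w*(-3 + m))
X(L) = 1/(-5 + L)
U(f) = 6 + f
(X(6)/U(6) + Q(1, 6))**2 = (1/((-5 + 6)*(6 + 6)) + (1 - 6*6 + 2*1*6))**2 = (1/(1*12) + (1 - 36 + 12))**2 = (1*(1/12) - 23)**2 = (1/12 - 23)**2 = (-275/12)**2 = 75625/144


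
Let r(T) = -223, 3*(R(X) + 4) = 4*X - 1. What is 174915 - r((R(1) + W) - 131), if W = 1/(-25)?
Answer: 175138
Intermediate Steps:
W = -1/25 ≈ -0.040000
R(X) = -13/3 + 4*X/3 (R(X) = -4 + (4*X - 1)/3 = -4 + (-1 + 4*X)/3 = -4 + (-⅓ + 4*X/3) = -13/3 + 4*X/3)
174915 - r((R(1) + W) - 131) = 174915 - 1*(-223) = 174915 + 223 = 175138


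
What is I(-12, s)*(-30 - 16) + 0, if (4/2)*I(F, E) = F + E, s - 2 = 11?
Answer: -23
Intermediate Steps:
s = 13 (s = 2 + 11 = 13)
I(F, E) = E/2 + F/2 (I(F, E) = (F + E)/2 = (E + F)/2 = E/2 + F/2)
I(-12, s)*(-30 - 16) + 0 = ((½)*13 + (½)*(-12))*(-30 - 16) + 0 = (13/2 - 6)*(-46) + 0 = (½)*(-46) + 0 = -23 + 0 = -23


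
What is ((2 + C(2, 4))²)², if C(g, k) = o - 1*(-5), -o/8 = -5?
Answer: 4879681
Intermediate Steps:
o = 40 (o = -8*(-5) = 40)
C(g, k) = 45 (C(g, k) = 40 - 1*(-5) = 40 + 5 = 45)
((2 + C(2, 4))²)² = ((2 + 45)²)² = (47²)² = 2209² = 4879681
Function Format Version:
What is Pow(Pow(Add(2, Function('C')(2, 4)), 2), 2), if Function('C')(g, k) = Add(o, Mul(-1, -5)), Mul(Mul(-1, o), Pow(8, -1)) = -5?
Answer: 4879681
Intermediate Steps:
o = 40 (o = Mul(-8, -5) = 40)
Function('C')(g, k) = 45 (Function('C')(g, k) = Add(40, Mul(-1, -5)) = Add(40, 5) = 45)
Pow(Pow(Add(2, Function('C')(2, 4)), 2), 2) = Pow(Pow(Add(2, 45), 2), 2) = Pow(Pow(47, 2), 2) = Pow(2209, 2) = 4879681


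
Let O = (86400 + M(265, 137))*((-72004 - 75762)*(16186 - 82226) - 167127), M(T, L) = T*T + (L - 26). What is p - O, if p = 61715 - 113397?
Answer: -1529476832521250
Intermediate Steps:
M(T, L) = -26 + L + T**2 (M(T, L) = T**2 + (-26 + L) = -26 + L + T**2)
O = 1529476832469568 (O = (86400 + (-26 + 137 + 265**2))*((-72004 - 75762)*(16186 - 82226) - 167127) = (86400 + (-26 + 137 + 70225))*(-147766*(-66040) - 167127) = (86400 + 70336)*(9758466640 - 167127) = 156736*9758299513 = 1529476832469568)
p = -51682
p - O = -51682 - 1*1529476832469568 = -51682 - 1529476832469568 = -1529476832521250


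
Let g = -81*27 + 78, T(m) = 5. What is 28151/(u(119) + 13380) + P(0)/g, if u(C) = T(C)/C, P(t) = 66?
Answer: 2319999257/1119334175 ≈ 2.0727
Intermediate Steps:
u(C) = 5/C
g = -2109 (g = -2187 + 78 = -2109)
28151/(u(119) + 13380) + P(0)/g = 28151/(5/119 + 13380) + 66/(-2109) = 28151/(5*(1/119) + 13380) + 66*(-1/2109) = 28151/(5/119 + 13380) - 22/703 = 28151/(1592225/119) - 22/703 = 28151*(119/1592225) - 22/703 = 3349969/1592225 - 22/703 = 2319999257/1119334175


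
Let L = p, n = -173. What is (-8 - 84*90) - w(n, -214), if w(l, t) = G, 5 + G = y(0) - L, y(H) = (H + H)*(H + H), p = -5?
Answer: -7568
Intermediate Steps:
y(H) = 4*H² (y(H) = (2*H)*(2*H) = 4*H²)
L = -5
G = 0 (G = -5 + (4*0² - 1*(-5)) = -5 + (4*0 + 5) = -5 + (0 + 5) = -5 + 5 = 0)
w(l, t) = 0
(-8 - 84*90) - w(n, -214) = (-8 - 84*90) - 1*0 = (-8 - 7560) + 0 = -7568 + 0 = -7568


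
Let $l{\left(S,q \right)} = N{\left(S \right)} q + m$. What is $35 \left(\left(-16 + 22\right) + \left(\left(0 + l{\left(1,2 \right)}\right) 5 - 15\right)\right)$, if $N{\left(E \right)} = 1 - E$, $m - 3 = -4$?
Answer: $-490$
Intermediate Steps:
$m = -1$ ($m = 3 - 4 = -1$)
$l{\left(S,q \right)} = -1 + q \left(1 - S\right)$ ($l{\left(S,q \right)} = \left(1 - S\right) q - 1 = q \left(1 - S\right) - 1 = -1 + q \left(1 - S\right)$)
$35 \left(\left(-16 + 22\right) + \left(\left(0 + l{\left(1,2 \right)}\right) 5 - 15\right)\right) = 35 \left(\left(-16 + 22\right) - \left(15 - \left(0 - \left(-1 + 2\right)\right) 5\right)\right) = 35 \left(6 - \left(15 - \left(0 - 1\right) 5\right)\right) = 35 \left(6 - 20\right) = 35 \left(-14\right) = -490$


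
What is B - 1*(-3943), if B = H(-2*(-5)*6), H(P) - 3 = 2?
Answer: 3948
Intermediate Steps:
H(P) = 5 (H(P) = 3 + 2 = 5)
B = 5
B - 1*(-3943) = 5 - 1*(-3943) = 5 + 3943 = 3948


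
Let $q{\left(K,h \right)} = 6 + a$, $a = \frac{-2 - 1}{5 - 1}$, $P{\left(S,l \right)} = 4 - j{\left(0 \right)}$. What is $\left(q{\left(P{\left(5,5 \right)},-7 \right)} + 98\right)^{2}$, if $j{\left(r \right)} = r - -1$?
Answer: $\frac{170569}{16} \approx 10661.0$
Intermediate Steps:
$j{\left(r \right)} = 1 + r$ ($j{\left(r \right)} = r + 1 = 1 + r$)
$P{\left(S,l \right)} = 3$ ($P{\left(S,l \right)} = 4 - \left(1 + 0\right) = 4 - 1 = 3$)
$a = - \frac{3}{4} \approx -0.75$
$q{\left(K,h \right)} = \frac{21}{4}$ ($q{\left(K,h \right)} = 6 - \frac{3}{4} = \frac{21}{4}$)
$\left(q{\left(P{\left(5,5 \right)},-7 \right)} + 98\right)^{2} = \left(\frac{21}{4} + 98\right)^{2} = \left(\frac{413}{4}\right)^{2} = \frac{170569}{16}$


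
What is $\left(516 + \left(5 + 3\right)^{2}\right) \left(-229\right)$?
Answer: $-132820$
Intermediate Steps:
$\left(516 + \left(5 + 3\right)^{2}\right) \left(-229\right) = \left(516 + 8^{2}\right) \left(-229\right) = \left(516 + 64\right) \left(-229\right) = 580 \left(-229\right) = -132820$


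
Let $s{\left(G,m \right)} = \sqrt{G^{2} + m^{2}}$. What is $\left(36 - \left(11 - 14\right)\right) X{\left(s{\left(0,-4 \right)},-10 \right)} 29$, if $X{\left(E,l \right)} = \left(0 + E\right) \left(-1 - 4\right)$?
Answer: $-22620$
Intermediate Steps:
$X{\left(E,l \right)} = - 5 E$ ($X{\left(E,l \right)} = E \left(-5\right) = - 5 E$)
$\left(36 - \left(11 - 14\right)\right) X{\left(s{\left(0,-4 \right)},-10 \right)} 29 = \left(36 - \left(11 - 14\right)\right) \left(- 5 \sqrt{0^{2} + \left(-4\right)^{2}}\right) 29 = \left(36 - -3\right) \left(- 5 \sqrt{0 + 16}\right) 29 = \left(36 + 3\right) \left(- 5 \sqrt{16}\right) 29 = 39 \left(\left(-5\right) 4\right) 29 = 39 \left(-20\right) 29 = \left(-780\right) 29 = -22620$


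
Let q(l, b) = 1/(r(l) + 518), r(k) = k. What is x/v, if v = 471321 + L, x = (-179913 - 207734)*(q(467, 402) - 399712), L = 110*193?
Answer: 152622949911393/485162735 ≈ 3.1458e+5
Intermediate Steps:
L = 21230
q(l, b) = 1/(518 + l) (q(l, b) = 1/(l + 518) = 1/(518 + l))
x = 152622949911393/985 (x = (-179913 - 207734)*(1/(518 + 467) - 399712) = -387647*(1/985 - 399712) = -387647*(-393716319/985) = 152622949911393/985 ≈ 1.5495e+11)
v = 492551 (v = 471321 + 21230 = 492551)
x/v = (152622949911393/985)/492551 = (152622949911393/985)*(1/492551) = 152622949911393/485162735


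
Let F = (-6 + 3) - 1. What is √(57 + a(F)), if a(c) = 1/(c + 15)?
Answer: 2*√1727/11 ≈ 7.5559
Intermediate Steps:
F = -4 (F = -3 - 1 = -4)
a(c) = 1/(15 + c)
√(57 + a(F)) = √(57 + 1/(15 - 4)) = √(57 + 1/11) = √(628/11) = 2*√1727/11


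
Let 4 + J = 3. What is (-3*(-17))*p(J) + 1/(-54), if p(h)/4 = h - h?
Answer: -1/54 ≈ -0.018519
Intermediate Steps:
J = -1 (J = -4 + 3 = -1)
p(h) = 0 (p(h) = 4*(h - h) = 4*0 = 0)
(-3*(-17))*p(J) + 1/(-54) = -3*(-17)*0 + 1/(-54) = 51*0 - 1/54 = 0 - 1/54 = -1/54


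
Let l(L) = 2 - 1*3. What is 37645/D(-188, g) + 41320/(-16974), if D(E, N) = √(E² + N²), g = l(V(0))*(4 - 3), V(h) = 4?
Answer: -20660/8487 + 7529*√35345/7069 ≈ 197.80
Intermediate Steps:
l(L) = -1 (l(L) = 2 - 3 = -1)
g = -1 (g = -(4 - 3) = -1*1 = -1)
37645/D(-188, g) + 41320/(-16974) = 37645/(√((-188)² + (-1)²)) + 41320/(-16974) = 37645/(√(35344 + 1)) + 41320*(-1/16974) = 37645/(√35345) - 20660/8487 = 37645*(√35345/35345) - 20660/8487 = 7529*√35345/7069 - 20660/8487 = -20660/8487 + 7529*√35345/7069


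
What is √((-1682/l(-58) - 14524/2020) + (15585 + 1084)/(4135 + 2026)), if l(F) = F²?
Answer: I*√18920246170/61610 ≈ 2.2326*I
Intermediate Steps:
√((-1682/l(-58) - 14524/2020) + (15585 + 1084)/(4135 + 2026)) = √((-1682/((-58)²) - 14524/2020) + (15585 + 1084)/(4135 + 2026)) = √((-1682/3364 - 14524*1/2020) + 16669/6161) = √((-1682*1/3364 - 3631/505) + 16669*(1/6161)) = √((-½ - 3631/505) + 16669/6161) = √(-7767/1010 + 16669/6161) = √(-307097/61610) = I*√18920246170/61610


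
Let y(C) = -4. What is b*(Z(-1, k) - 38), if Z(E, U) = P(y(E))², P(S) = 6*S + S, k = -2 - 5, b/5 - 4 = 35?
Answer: 145470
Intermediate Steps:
b = 195 (b = 20 + 5*35 = 20 + 175 = 195)
k = -7
P(S) = 7*S
Z(E, U) = 784 (Z(E, U) = (7*(-4))² = (-28)² = 784)
b*(Z(-1, k) - 38) = 195*(784 - 38) = 195*746 = 145470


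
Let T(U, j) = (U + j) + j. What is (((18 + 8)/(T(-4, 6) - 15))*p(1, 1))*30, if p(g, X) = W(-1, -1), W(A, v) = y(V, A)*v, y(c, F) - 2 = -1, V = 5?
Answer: 780/7 ≈ 111.43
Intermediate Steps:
y(c, F) = 1 (y(c, F) = 2 - 1 = 1)
T(U, j) = U + 2*j
W(A, v) = v (W(A, v) = 1*v = v)
p(g, X) = -1
(((18 + 8)/(T(-4, 6) - 15))*p(1, 1))*30 = (((18 + 8)/((-4 + 2*6) - 15))*(-1))*30 = ((26/((-4 + 12) - 15))*(-1))*30 = ((26/(8 - 15))*(-1))*30 = ((26/(-7))*(-1))*30 = ((26*(-1/7))*(-1))*30 = -26/7*(-1)*30 = (26/7)*30 = 780/7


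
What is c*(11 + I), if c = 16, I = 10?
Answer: 336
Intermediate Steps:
c*(11 + I) = 16*(11 + 10) = 16*21 = 336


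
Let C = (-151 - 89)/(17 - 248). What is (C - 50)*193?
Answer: -727610/77 ≈ -9449.5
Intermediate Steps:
C = 80/77 (C = -240/(-231) = -240*(-1/231) = 80/77 ≈ 1.0390)
(C - 50)*193 = (80/77 - 50)*193 = -3770/77*193 = -727610/77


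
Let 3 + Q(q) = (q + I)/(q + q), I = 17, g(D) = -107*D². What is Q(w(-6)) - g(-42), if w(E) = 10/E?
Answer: 943702/5 ≈ 1.8874e+5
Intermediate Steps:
Q(q) = -3 + (17 + q)/(2*q) (Q(q) = -3 + (q + 17)/(q + q) = -3 + (17 + q)/((2*q)) = -3 + (17 + q)*(1/(2*q)) = -3 + (17 + q)/(2*q))
Q(w(-6)) - g(-42) = (17 - 50/(-6))/(2*((10/(-6)))) - (-107)*(-42)² = (17 - 50*(-1)/6)/(2*((10*(-⅙)))) - (-107)*1764 = (17 - 5*(-5/3))/(2*(-5/3)) - 1*(-188748) = (½)*(-⅗)*(17 + 25/3) + 188748 = (½)*(-⅗)*(76/3) + 188748 = -38/5 + 188748 = 943702/5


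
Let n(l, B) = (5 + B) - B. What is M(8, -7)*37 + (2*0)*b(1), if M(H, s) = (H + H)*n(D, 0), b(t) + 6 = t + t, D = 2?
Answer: 2960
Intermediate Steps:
b(t) = -6 + 2*t (b(t) = -6 + (t + t) = -6 + 2*t)
n(l, B) = 5
M(H, s) = 10*H (M(H, s) = (H + H)*5 = (2*H)*5 = 10*H)
M(8, -7)*37 + (2*0)*b(1) = (10*8)*37 + (2*0)*(-6 + 2*1) = 80*37 + 0*(-6 + 2) = 2960 + 0*(-4) = 2960 + 0 = 2960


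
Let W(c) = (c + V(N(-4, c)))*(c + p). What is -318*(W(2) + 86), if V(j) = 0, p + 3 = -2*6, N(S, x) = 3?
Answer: -19080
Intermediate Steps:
p = -15 (p = -3 - 2*6 = -3 - 12 = -15)
W(c) = c*(-15 + c) (W(c) = (c + 0)*(c - 15) = c*(-15 + c))
-318*(W(2) + 86) = -318*(2*(-15 + 2) + 86) = -318*(2*(-13) + 86) = -318*(-26 + 86) = -318*60 = -19080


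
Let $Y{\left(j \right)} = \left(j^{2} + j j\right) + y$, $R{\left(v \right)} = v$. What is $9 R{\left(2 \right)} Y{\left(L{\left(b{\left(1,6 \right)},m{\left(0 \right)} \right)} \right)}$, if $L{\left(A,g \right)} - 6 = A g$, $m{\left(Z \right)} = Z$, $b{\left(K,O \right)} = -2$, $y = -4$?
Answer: $1224$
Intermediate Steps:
$L{\left(A,g \right)} = 6 + A g$
$Y{\left(j \right)} = -4 + 2 j^{2}$ ($Y{\left(j \right)} = \left(j^{2} + j j\right) - 4 = \left(j^{2} + j^{2}\right) - 4 = 2 j^{2} - 4 = -4 + 2 j^{2}$)
$9 R{\left(2 \right)} Y{\left(L{\left(b{\left(1,6 \right)},m{\left(0 \right)} \right)} \right)} = 9 \cdot 2 \left(-4 + 2 \left(6 - 0\right)^{2}\right) = 18 \left(-4 + 2 \left(6 + 0\right)^{2}\right) = 18 \left(-4 + 2 \cdot 6^{2}\right) = 18 \left(-4 + 2 \cdot 36\right) = 18 \left(-4 + 72\right) = 18 \cdot 68 = 1224$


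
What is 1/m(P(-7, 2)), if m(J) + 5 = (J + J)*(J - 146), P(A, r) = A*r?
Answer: 1/4475 ≈ 0.00022346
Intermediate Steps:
m(J) = -5 + 2*J*(-146 + J) (m(J) = -5 + (J + J)*(J - 146) = -5 + (2*J)*(-146 + J) = -5 + 2*J*(-146 + J))
1/m(P(-7, 2)) = 1/(-5 - (-2044)*2 + 2*(-7*2)²) = 1/(-5 - 292*(-14) + 2*(-14)²) = 1/(-5 + 4088 + 2*196) = 1/(-5 + 4088 + 392) = 1/4475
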